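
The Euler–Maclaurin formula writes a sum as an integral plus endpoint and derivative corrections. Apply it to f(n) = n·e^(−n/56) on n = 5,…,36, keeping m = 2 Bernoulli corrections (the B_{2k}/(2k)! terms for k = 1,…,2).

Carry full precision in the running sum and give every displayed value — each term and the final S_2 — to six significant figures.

S_2 ≈ 427.057

The integral term ∫_5^36 x·e^(−x/56) dx = 415.360.
½[f(5) + f(36)] = ½[4.57292 + 18.9284] = 11.7506.
Integral + boundary = 427.110.
Correction k=1: B_{2}/2! · (f^{(1)}(36) − f^{(1)}(5)) = 1/12 · (0.187781 − 0.832925) = -0.0537620.
After k=1: 427.057.
Correction k=2: B_{4}/4! · (f^{(3)}(36) − f^{(3)}(5)) = −1/720 · (0.000395203 − 0.000848882) = 6.30109e-07.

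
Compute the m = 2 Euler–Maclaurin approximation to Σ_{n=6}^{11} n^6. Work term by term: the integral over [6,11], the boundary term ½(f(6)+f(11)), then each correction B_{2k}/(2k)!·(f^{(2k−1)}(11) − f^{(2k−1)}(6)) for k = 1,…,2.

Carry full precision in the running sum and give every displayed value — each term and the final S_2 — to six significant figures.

S_2 ≈ 3.72945e+06

∫_6^11 x^6 dx evaluates to 2.74389e+06.
½[f(6) + f(11)] = ½[46656.0 + 1.77156e+06] = 909108.
So far: 3.65300e+06.
Order-1 term: 1/12 · (966306 − 46656.0) = 76637.5.
After k=1: 3.72964e+06.
Order-2 term: −1/720 · (159720 − 25920.0) = -185.833.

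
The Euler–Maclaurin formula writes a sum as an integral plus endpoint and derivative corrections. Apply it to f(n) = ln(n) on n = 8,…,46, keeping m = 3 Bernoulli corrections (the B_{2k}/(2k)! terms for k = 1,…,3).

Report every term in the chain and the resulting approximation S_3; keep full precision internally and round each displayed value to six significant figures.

S_3 ≈ 124.427

Integral: ∫_8^46 ln(x) dx = 121.482.
Endpoint term: (f(8) + f(46))/2 = (2.07944 + 3.82864)/2 = 2.95404.
Integral + boundary = 124.436.
Order-1 term: 1/12 · (0.0217391 − 0.125000) = -0.00860507.
Running total after k=1: 124.427.
Order-2 term: −1/720 · (2.05474e-05 − 0.00390625) = 5.39681e-06.
Running total after k=2: 124.427.
Order-3 term: 1/30240 · (1.16526e-07 − 0.000732422) = -2.42164e-08.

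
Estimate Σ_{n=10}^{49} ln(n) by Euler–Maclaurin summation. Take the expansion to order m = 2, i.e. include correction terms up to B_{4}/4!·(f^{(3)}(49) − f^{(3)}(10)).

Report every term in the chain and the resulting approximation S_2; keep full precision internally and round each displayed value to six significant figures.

S_2 ≈ 131.764

∫_10^49 ln(x) dx evaluates to 128.673.
Endpoint term: (f(10) + f(49))/2 = (2.30259 + 3.89182)/2 = 3.09720.
So far: 131.771.
Correction k=1: B_{2}/2! · (f^{(1)}(49) − f^{(1)}(10)) = 1/12 · (0.0204082 − 0.100000) = -0.00663265.
After k=1: 131.764.
Correction k=2: B_{4}/4! · (f^{(3)}(49) − f^{(3)}(10)) = −1/720 · (1.69997e-05 − 0.00200000) = 2.75417e-06.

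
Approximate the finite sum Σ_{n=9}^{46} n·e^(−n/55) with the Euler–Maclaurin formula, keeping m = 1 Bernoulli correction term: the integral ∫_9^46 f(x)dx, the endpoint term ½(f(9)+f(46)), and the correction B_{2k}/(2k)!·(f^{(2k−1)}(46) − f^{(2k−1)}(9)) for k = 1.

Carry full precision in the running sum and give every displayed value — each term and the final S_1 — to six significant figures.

∫_9^46 x·e^(−x/55) dx evaluates to 581.770.
½[f(9) + f(46)] = ½[7.64146 + 19.9310] = 13.7862.
Running total after boundary: 595.556.
Correction k=1: B_{2}/2! · (f^{(1)}(46) − f^{(1)}(9)) = 1/12 · (0.0709009 − 0.710115) = -0.0532679.

S_1 ≈ 595.503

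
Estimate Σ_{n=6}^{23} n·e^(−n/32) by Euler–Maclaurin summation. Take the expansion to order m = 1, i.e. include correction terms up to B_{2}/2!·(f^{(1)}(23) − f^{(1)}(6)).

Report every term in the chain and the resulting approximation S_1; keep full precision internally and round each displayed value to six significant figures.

S_1 ≈ 158.391

Integral: ∫_6^23 x·e^(−x/32) dx = 150.344.
½[f(6) + f(23)] = ½[4.97417 + 11.2093] = 8.09174.
Running total after boundary: 158.436.
k=1: B_{2}/(2)! × [f^{(1)}(23) − f^{(1)}(6)] = 1/12 × (0.137070 − 0.673586) = -0.0447097.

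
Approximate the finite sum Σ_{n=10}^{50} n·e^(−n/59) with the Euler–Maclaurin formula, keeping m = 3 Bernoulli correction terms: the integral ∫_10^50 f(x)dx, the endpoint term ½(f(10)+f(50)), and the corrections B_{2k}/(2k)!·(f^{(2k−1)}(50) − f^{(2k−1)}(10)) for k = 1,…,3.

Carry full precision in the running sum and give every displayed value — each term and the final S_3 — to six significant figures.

S_3 ≈ 695.484

∫_10^50 x·e^(−x/59) dx evaluates to 680.604.
Boundary: ½(f(10) + f(50)) = ½(8.44094 + 21.4251) = 14.9330.
Integral + boundary = 695.537.
Order-1 term: 1/12 · (0.0653649 − 0.701027) = -0.0529719.
Running total after k=1: 695.484.
Order-2 term: −1/720 · (0.000264973 − 0.000686359) = 5.85258e-07.
Running total after k=2: 695.484.
Order-3 term: 1/30240 · (1.46845e-07 − 3.36493e-07) = -6.27141e-12.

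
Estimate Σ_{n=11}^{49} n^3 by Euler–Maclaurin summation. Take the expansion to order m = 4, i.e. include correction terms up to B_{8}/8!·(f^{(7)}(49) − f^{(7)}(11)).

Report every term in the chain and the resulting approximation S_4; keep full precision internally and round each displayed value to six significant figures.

S_4 ≈ 1.49760e+06

Integral: ∫_11^49 x^3 dx = 1.43754e+06.
Endpoint term: (f(11) + f(49))/2 = (1331.00 + 117649)/2 = 59490.0.
Running total after boundary: 1.49703e+06.
Order-1 term: 1/12 · (7203.00 − 363.000) = 570.000.
Partial sum through k=1: 1.49760e+06.
Order-2 term: −1/720 · (6.00000 − 6.00000) = 0.00000.
Partial sum through k=2: 1.49760e+06.
Order-3 term: 1/30240 · (0.00000 − 0.00000) = 0.00000.
Partial sum through k=3: 1.49760e+06.
Order-4 term: −1/1209600 · (0.00000 − 0.00000) = 0.00000.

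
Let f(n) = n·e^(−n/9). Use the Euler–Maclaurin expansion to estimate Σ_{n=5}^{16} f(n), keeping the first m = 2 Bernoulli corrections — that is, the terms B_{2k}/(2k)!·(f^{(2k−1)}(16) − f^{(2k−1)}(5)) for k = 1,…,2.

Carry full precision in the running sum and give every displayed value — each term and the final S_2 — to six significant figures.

∫_5^16 x·e^(−x/9) dx evaluates to 34.2649.
Boundary: ½(f(5) + f(16)) = ½(2.86877 + 2.70421) = 2.78649.
Running total after boundary: 37.0514.
Order-1 term: 1/12 · (-0.131455 − 0.255002) = -0.0322047.
Partial sum through k=1: 37.0192.
Order-2 term: −1/720 · (0.00255027 − 0.0173149) = 2.05065e-05.

S_2 ≈ 37.0192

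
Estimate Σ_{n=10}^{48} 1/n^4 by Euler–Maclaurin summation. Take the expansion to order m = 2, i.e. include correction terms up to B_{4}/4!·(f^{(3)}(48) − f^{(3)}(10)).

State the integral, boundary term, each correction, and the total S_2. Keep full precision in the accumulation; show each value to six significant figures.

S_2 ≈ 0.000383729

The integral term ∫_10^48 1/x^4 dx = 0.000330319.
½[f(10) + f(48)] = ½[0.000100000 + 1.88380e-07] = 5.00942e-05.
Integral + boundary = 0.000380413.
k=1: B_{2}/(2)! × [f^{(1)}(48) − f^{(1)}(10)] = 1/12 × (-1.56983e-08 − (-4.00000e-05)) = 3.33203e-06.
Partial sum through k=1: 0.000383745.
k=2: B_{4}/(4)! × [f^{(3)}(48) − f^{(3)}(10)] = −1/720 × (-2.04406e-10 − (-1.20000e-05)) = -1.66664e-08.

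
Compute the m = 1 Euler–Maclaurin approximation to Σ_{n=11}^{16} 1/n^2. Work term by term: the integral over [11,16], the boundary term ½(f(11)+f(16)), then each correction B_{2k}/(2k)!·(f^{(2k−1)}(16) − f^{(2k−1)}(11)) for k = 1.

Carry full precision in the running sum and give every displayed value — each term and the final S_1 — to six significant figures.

∫_11^16 1/x^2 dx evaluates to 0.0284091.
Boundary: ½(f(11) + f(16)) = ½(0.00826446 + 0.00390625) = 0.00608536.
So far: 0.0344944.
Correction k=1: B_{2}/2! · (f^{(1)}(16) − f^{(1)}(11)) = 1/12 · (-0.000488281 − (-0.00150263)) = 8.45290e-05.

S_1 ≈ 0.0345790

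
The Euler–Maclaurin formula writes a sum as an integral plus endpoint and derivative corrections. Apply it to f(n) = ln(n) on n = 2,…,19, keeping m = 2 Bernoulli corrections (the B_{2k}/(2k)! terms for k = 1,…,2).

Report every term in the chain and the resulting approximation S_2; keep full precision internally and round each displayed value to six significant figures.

∫_2^19 ln(x) dx evaluates to 37.5580.
Endpoint term: (f(2) + f(19))/2 = (0.693147 + 2.94444)/2 = 1.81879.
Running total after boundary: 39.3768.
Correction k=1: B_{2}/2! · (f^{(1)}(19) − f^{(1)}(2)) = 1/12 · (0.0526316 − 0.500000) = -0.0372807.
Running total after k=1: 39.3396.
Correction k=2: B_{4}/4! · (f^{(3)}(19) − f^{(3)}(2)) = −1/720 · (0.000291588 − 0.250000) = 0.000346817.

S_2 ≈ 39.3399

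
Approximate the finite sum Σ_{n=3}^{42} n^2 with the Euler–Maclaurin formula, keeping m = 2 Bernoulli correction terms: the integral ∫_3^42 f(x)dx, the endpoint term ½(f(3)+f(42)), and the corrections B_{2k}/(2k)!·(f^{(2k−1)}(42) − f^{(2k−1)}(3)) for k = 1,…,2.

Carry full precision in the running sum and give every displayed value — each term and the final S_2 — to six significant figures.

∫_3^42 x^2 dx evaluates to 24687.0.
½[f(3) + f(42)] = ½[9.00000 + 1764.00] = 886.500.
Integral + boundary = 25573.5.
k=1: B_{2}/(2)! × [f^{(1)}(42) − f^{(1)}(3)] = 1/12 × (84.0000 − 6.00000) = 6.50000.
Partial sum through k=1: 25580.0.
k=2: B_{4}/(4)! × [f^{(3)}(42) − f^{(3)}(3)] = −1/720 × (0.00000 − 0.00000) = 0.00000.

S_2 ≈ 25580.0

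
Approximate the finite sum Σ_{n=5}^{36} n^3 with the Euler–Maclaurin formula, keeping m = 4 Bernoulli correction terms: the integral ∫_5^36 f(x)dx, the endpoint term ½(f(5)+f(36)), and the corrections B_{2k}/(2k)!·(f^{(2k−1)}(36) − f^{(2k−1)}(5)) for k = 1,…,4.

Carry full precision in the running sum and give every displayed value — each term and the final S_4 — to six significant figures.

S_4 ≈ 443456

Integral: ∫_5^36 x^3 dx = 419748.
Endpoint term: (f(5) + f(36))/2 = (125.000 + 46656.0)/2 = 23390.5.
Integral + boundary = 443138.
k=1: B_{2}/(2)! × [f^{(1)}(36) − f^{(1)}(5)] = 1/12 × (3888.00 − 75.0000) = 317.750.
Running total after k=1: 443456.
k=2: B_{4}/(4)! × [f^{(3)}(36) − f^{(3)}(5)] = −1/720 × (6.00000 − 6.00000) = 0.00000.
Running total after k=2: 443456.
k=3: B_{6}/(6)! × [f^{(5)}(36) − f^{(5)}(5)] = 1/30240 × (0.00000 − 0.00000) = 0.00000.
Running total after k=3: 443456.
k=4: B_{8}/(8)! × [f^{(7)}(36) − f^{(7)}(5)] = −1/1209600 × (0.00000 − 0.00000) = 0.00000.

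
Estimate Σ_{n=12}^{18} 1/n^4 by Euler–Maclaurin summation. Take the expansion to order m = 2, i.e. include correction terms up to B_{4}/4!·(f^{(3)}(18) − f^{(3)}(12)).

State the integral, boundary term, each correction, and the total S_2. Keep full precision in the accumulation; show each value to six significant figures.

∫_12^18 1/x^4 dx evaluates to 0.000135745.
½[f(12) + f(18)] = ½[4.82253e-05 + 9.52599e-06] = 2.88756e-05.
So far: 0.000164621.
Correction k=1: B_{2}/2! · (f^{(1)}(18) − f^{(1)}(12)) = 1/12 · (-2.11689e-06 − (-1.60751e-05)) = 1.16318e-06.
Running total after k=1: 0.000165784.
Correction k=2: B_{4}/4! · (f^{(3)}(18) − f^{(3)}(12)) = −1/720 · (-1.96008e-07 − (-3.34898e-06)) = -4.37913e-09.

S_2 ≈ 0.000165780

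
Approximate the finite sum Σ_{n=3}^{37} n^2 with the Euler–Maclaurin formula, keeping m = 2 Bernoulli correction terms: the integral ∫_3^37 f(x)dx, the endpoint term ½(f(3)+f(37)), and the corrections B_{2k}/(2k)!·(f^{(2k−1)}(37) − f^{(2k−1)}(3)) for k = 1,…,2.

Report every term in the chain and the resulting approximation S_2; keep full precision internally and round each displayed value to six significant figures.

S_2 ≈ 17570.0

The integral term ∫_3^37 x^2 dx = 16875.3.
½[f(3) + f(37)] = ½[9.00000 + 1369.00] = 689.000.
Integral + boundary = 17564.3.
k=1: B_{2}/(2)! × [f^{(1)}(37) − f^{(1)}(3)] = 1/12 × (74.0000 − 6.00000) = 5.66667.
After k=1: 17570.0.
k=2: B_{4}/(4)! × [f^{(3)}(37) − f^{(3)}(3)] = −1/720 × (0.00000 − 0.00000) = 0.00000.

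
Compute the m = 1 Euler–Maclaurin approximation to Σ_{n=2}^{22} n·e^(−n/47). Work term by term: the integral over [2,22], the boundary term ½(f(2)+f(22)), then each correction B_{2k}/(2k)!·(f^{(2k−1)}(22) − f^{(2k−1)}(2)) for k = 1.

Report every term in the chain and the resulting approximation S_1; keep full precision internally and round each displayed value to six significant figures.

S_1 ≈ 184.086

∫_2^22 x·e^(−x/47) dx evaluates to 176.289.
Boundary: ½(f(2) + f(22)) = ½(1.91668 + 13.7764) = 7.84654.
Running total after boundary: 184.135.
Correction k=1: B_{2}/2! · (f^{(1)}(22) − f^{(1)}(2)) = 1/12 · (0.333085 − 0.917559) = -0.0487062.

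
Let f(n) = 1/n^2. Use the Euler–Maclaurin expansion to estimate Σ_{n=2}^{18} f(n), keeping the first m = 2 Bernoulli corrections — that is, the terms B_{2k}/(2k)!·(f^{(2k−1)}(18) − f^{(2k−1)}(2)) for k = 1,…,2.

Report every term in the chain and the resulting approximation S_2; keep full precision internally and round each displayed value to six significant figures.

∫_2^18 1/x^2 dx evaluates to 0.444444.
½[f(2) + f(18)] = ½[0.250000 + 0.00308642] = 0.126543.
Integral + boundary = 0.570988.
k=1: B_{2}/(2)! × [f^{(1)}(18) − f^{(1)}(2)] = 1/12 × (-0.000342936 − (-0.250000)) = 0.0208048.
Running total after k=1: 0.591792.
k=2: B_{4}/(4)! × [f^{(3)}(18) − f^{(3)}(2)] = −1/720 × (-1.27013e-05 − (-0.750000)) = -0.00104165.

S_2 ≈ 0.590751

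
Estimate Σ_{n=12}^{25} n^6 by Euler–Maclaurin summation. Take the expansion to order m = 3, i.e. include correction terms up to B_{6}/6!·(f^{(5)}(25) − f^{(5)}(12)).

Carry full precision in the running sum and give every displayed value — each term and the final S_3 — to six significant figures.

The integral term ∫_12^25 x^6 dx = 8.66812e+08.
Boundary: ½(f(12) + f(25)) = ½(2.98598e+06 + 2.44141e+08) = 1.23563e+08.
So far: 9.90375e+08.
Correction k=1: B_{2}/2! · (f^{(1)}(25) − f^{(1)}(12)) = 1/12 · (5.85938e+07 − 1.49299e+06) = 4.75840e+06.
Partial sum through k=1: 9.95134e+08.
Correction k=2: B_{4}/4! · (f^{(3)}(25) − f^{(3)}(12)) = −1/720 · (1.87500e+06 − 207360) = -2316.17.
Partial sum through k=2: 9.95131e+08.
Correction k=3: B_{6}/6! · (f^{(5)}(25) − f^{(5)}(12)) = 1/30240 · (18000.0 − 8640.00) = 0.309524.

S_3 ≈ 9.95131e+08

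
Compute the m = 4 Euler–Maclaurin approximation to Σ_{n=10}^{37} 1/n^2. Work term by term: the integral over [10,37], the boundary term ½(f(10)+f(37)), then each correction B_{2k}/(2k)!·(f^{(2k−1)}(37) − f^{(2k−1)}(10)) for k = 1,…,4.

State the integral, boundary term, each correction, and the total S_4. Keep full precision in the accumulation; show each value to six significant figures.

The integral term ∫_10^37 1/x^2 dx = 0.0729730.
Endpoint term: (f(10) + f(37))/2 = (0.0100000 + 0.000730460)/2 = 0.00536523.
Running total after boundary: 0.0783382.
Correction k=1: B_{2}/2! · (f^{(1)}(37) − f^{(1)}(10)) = 1/12 · (-3.94843e-05 − (-0.00200000)) = 0.000163376.
After k=1: 0.0785016.
Correction k=2: B_{4}/4! · (f^{(3)}(37) − f^{(3)}(10)) = −1/720 · (-3.46101e-07 − (-0.000240000)) = -3.32853e-07.
After k=2: 0.0785012.
Correction k=3: B_{6}/6! · (f^{(5)}(37) − f^{(5)}(10)) = 1/30240 · (-7.58439e-09 − (-7.20000e-05)) = 2.38070e-09.
After k=3: 0.0785012.
Correction k=4: B_{8}/8! · (f^{(7)}(37) − f^{(7)}(10)) = −1/1209600 · (-3.10245e-10 − (-4.03200e-05)) = -3.33331e-11.

S_4 ≈ 0.0785012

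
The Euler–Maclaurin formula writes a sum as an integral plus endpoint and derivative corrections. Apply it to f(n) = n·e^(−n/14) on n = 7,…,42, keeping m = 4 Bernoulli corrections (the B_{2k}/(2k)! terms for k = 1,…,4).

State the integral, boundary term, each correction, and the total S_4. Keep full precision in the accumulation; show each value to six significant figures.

∫_7^42 x·e^(−x/14) dx evaluates to 139.287.
Endpoint term: (f(7) + f(42))/2 = (4.24571 + 2.09106)/2 = 3.16839.
So far: 142.455.
Correction k=1: B_{2}/2! · (f^{(1)}(42) − f^{(1)}(7)) = 1/12 · (-0.0995741 − 0.303265) = -0.0335700.
Partial sum through k=1: 142.422.
Correction k=2: B_{4}/4! · (f^{(3)}(42) − f^{(3)}(7)) = −1/720 · (0.00000 − 0.00773636) = 1.07449e-05.
Partial sum through k=2: 142.422.
Correction k=3: B_{6}/6! · (f^{(5)}(42) − f^{(5)}(7)) = 1/30240 · (2.59200e-06 − 7.10482e-05) = -2.26376e-09.
Partial sum through k=3: 142.422.
Correction k=4: B_{8}/8! · (f^{(7)}(42) − f^{(7)}(7)) = −1/1209600 · (2.64489e-08 − 5.23598e-07) = 4.11003e-13.

S_4 ≈ 142.422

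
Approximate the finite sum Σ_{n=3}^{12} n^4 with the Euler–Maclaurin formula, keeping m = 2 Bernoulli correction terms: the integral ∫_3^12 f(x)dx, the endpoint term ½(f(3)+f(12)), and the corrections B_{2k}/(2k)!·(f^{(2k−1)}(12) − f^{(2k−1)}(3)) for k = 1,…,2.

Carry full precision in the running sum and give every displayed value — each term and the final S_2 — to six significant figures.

The integral term ∫_3^12 x^4 dx = 49717.8.
Boundary: ½(f(3) + f(12)) = ½(81.0000 + 20736.0) = 10408.5.
Running total after boundary: 60126.3.
Order-1 term: 1/12 · (6912.00 − 108.000) = 567.000.
After k=1: 60693.3.
Order-2 term: −1/720 · (288.000 − 72.0000) = -0.300000.

S_2 ≈ 60693.0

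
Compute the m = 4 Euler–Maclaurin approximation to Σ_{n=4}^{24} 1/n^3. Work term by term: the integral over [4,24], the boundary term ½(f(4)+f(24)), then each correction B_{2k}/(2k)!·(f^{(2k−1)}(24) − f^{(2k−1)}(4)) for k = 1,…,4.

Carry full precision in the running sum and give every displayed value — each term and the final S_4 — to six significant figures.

The integral term ∫_4^24 1/x^3 dx = 0.0303819.
½[f(4) + f(24)] = ½[0.0156250 + 7.23380e-05] = 0.00784867.
So far: 0.0382306.
k=1: B_{2}/(2)! × [f^{(1)}(24) − f^{(1)}(4)] = 1/12 × (-9.04225e-06 − (-0.0117188)) = 0.000975809.
After k=1: 0.0392064.
k=2: B_{4}/(4)! × [f^{(3)}(24) − f^{(3)}(4)] = −1/720 × (-3.13967e-07 − (-0.0146484)) = -2.03446e-05.
After k=2: 0.0391861.
k=3: B_{6}/(6)! × [f^{(5)}(24) − f^{(5)}(4)] = 1/30240 × (-2.28934e-08 − (-0.0384521)) = 1.27156e-06.
After k=3: 0.0391873.
k=4: B_{8}/(8)! × [f^{(7)}(24) − f^{(7)}(4)] = −1/1209600 × (-2.86168e-09 − (-0.173035)) = -1.43051e-07.

S_4 ≈ 0.0391872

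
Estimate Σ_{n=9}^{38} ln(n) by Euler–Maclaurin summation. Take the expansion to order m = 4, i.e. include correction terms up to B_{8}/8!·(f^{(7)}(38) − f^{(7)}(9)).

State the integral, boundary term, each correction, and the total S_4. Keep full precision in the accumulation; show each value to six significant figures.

S_4 ≈ 92.3636

∫_9^38 ln(x) dx evaluates to 89.4533.
½[f(9) + f(38)] = ½[2.19722 + 3.63759] = 2.91741.
Running total after boundary: 92.3707.
Order-1 term: 1/12 · (0.0263158 − 0.111111) = -0.00706628.
Running total after k=1: 92.3636.
Order-2 term: −1/720 · (3.64485e-05 − 0.00274348) = 3.75977e-06.
Running total after k=2: 92.3636.
Order-3 term: 1/30240 · (3.02896e-07 − 0.000406442) = -1.34305e-08.
Running total after k=3: 92.3636.
Order-4 term: −1/1209600 · (6.29285e-09 − 0.000150534) = 1.24444e-10.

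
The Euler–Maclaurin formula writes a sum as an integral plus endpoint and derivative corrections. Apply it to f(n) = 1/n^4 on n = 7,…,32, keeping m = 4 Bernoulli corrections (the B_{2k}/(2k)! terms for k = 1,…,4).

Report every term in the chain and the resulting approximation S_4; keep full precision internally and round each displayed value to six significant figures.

S_4 ≈ 0.00118999

∫_7^32 1/x^4 dx evaluates to 0.000961645.
½[f(7) + f(32)] = ½[0.000416493 + 9.53674e-07] = 0.000208723.
So far: 0.00117037.
Correction k=1: B_{2}/2! · (f^{(1)}(32) − f^{(1)}(7)) = 1/12 · (-1.19209e-07 − (-0.000237996)) = 1.98231e-05.
After k=1: 0.00119019.
Correction k=2: B_{4}/4! · (f^{(3)}(32) − f^{(3)}(7)) = −1/720 · (-3.49246e-09 − (-0.000145712)) = -2.02373e-07.
After k=2: 0.00118999.
Correction k=3: B_{6}/6! · (f^{(5)}(32) − f^{(5)}(7)) = 1/30240 · (-1.90994e-10 − (-0.000166528)) = 5.50687e-09.
After k=3: 0.00118999.
Correction k=4: B_{8}/8! · (f^{(7)}(32) − f^{(7)}(7)) = −1/1209600 · (-1.67866e-11 − (-0.000305868)) = -2.52867e-10.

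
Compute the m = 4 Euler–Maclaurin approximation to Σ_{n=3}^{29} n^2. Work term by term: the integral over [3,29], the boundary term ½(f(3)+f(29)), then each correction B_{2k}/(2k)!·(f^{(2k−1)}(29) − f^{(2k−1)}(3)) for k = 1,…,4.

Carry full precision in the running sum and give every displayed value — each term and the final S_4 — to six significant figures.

S_4 ≈ 8550.00

∫_3^29 x^2 dx evaluates to 8120.67.
Boundary: ½(f(3) + f(29)) = ½(9.00000 + 841.000) = 425.000.
So far: 8545.67.
k=1: B_{2}/(2)! × [f^{(1)}(29) − f^{(1)}(3)] = 1/12 × (58.0000 − 6.00000) = 4.33333.
Partial sum through k=1: 8550.00.
k=2: B_{4}/(4)! × [f^{(3)}(29) − f^{(3)}(3)] = −1/720 × (0.00000 − 0.00000) = 0.00000.
Partial sum through k=2: 8550.00.
k=3: B_{6}/(6)! × [f^{(5)}(29) − f^{(5)}(3)] = 1/30240 × (0.00000 − 0.00000) = 0.00000.
Partial sum through k=3: 8550.00.
k=4: B_{8}/(8)! × [f^{(7)}(29) − f^{(7)}(3)] = −1/1209600 × (0.00000 − 0.00000) = 0.00000.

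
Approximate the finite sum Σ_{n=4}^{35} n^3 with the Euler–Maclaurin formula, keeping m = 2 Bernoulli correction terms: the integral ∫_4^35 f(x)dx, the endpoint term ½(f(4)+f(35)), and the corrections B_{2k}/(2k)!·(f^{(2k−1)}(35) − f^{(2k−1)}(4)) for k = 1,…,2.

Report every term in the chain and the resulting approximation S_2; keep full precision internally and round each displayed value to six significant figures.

S_2 ≈ 396864

The integral term ∫_4^35 x^3 dx = 375092.
Endpoint term: (f(4) + f(35))/2 = (64.0000 + 42875.0)/2 = 21469.5.
So far: 396562.
Correction k=1: B_{2}/2! · (f^{(1)}(35) − f^{(1)}(4)) = 1/12 · (3675.00 − 48.0000) = 302.250.
Partial sum through k=1: 396864.
Correction k=2: B_{4}/4! · (f^{(3)}(35) − f^{(3)}(4)) = −1/720 · (6.00000 − 6.00000) = 0.00000.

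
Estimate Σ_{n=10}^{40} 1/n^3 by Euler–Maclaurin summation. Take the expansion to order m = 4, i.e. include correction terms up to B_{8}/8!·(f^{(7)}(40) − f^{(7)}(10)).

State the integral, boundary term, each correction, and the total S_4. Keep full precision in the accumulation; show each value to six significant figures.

Integral: ∫_10^40 1/x^3 dx = 0.00468750.
Boundary: ½(f(10) + f(40)) = ½(0.00100000 + 1.56250e-05) = 0.000507813.
So far: 0.00519531.
k=1: B_{2}/(2)! × [f^{(1)}(40) − f^{(1)}(10)] = 1/12 × (-1.17187e-06 − (-0.000300000)) = 2.49023e-05.
Partial sum through k=1: 0.00522021.
k=2: B_{4}/(4)! × [f^{(3)}(40) − f^{(3)}(10)] = −1/720 × (-1.46484e-08 − (-6.00000e-05)) = -8.33130e-08.
Partial sum through k=2: 0.00522013.
k=3: B_{6}/(6)! × [f^{(5)}(40) − f^{(5)}(10)] = 1/30240 × (-3.84521e-10 − (-2.52000e-05)) = 8.33321e-10.
Partial sum through k=3: 0.00522013.
k=4: B_{8}/(8)! × [f^{(7)}(40) − f^{(7)}(10)] = −1/1209600 × (-1.73035e-11 − (-1.81440e-05)) = -1.50000e-11.

S_4 ≈ 0.00522013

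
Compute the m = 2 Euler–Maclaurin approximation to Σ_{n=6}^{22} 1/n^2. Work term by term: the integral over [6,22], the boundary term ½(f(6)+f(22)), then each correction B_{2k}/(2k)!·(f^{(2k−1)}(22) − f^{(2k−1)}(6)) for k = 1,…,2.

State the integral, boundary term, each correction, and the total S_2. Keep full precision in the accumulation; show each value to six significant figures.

S_2 ≈ 0.136886

∫_6^22 1/x^2 dx evaluates to 0.121212.
Endpoint term: (f(6) + f(22))/2 = (0.0277778 + 0.00206612)/2 = 0.0149219.
So far: 0.136134.
Correction k=1: B_{2}/2! · (f^{(1)}(22) − f^{(1)}(6)) = 1/12 · (-0.000187829 − (-0.00925926)) = 0.000755953.
After k=1: 0.136890.
Correction k=2: B_{4}/4! · (f^{(3)}(22) − f^{(3)}(6)) = −1/720 · (-4.65691e-06 − (-0.00308642)) = -4.28023e-06.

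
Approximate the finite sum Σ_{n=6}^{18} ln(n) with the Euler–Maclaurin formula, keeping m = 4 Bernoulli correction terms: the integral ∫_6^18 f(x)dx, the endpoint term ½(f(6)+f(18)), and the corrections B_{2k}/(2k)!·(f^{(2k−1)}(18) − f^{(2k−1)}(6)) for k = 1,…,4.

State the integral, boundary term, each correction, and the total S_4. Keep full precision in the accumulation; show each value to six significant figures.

S_4 ≈ 31.6080

∫_6^18 ln(x) dx evaluates to 29.2761.
Endpoint term: (f(6) + f(18))/2 = (1.79176 + 2.89037)/2 = 2.34107.
Running total after boundary: 31.6172.
k=1: B_{2}/(2)! × [f^{(1)}(18) − f^{(1)}(6)] = 1/12 × (0.0555556 − 0.166667) = -0.00925926.
Running total after k=1: 31.6079.
k=2: B_{4}/(4)! × [f^{(3)}(18) − f^{(3)}(6)] = −1/720 × (0.000342936 − 0.00925926) = 1.23838e-05.
Running total after k=2: 31.6080.
k=3: B_{6}/(6)! × [f^{(5)}(18) − f^{(5)}(6)] = 1/30240 × (1.27013e-05 − 0.00308642) = -1.01644e-07.
Running total after k=3: 31.6080.
k=4: B_{8}/(8)! × [f^{(7)}(18) − f^{(7)}(6)] = −1/1209600 × (1.17605e-06 − 0.00257202) = 2.12536e-09.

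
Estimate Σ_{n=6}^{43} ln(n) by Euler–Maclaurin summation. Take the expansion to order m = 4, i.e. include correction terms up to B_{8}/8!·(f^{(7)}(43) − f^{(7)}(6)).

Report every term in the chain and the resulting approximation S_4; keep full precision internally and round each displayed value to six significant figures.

S_4 ≈ 116.746

Integral: ∫_6^43 ln(x) dx = 113.981.
½[f(6) + f(43)] = ½[1.79176 + 3.76120] = 2.77648.
Running total after boundary: 116.758.
Order-1 term: 1/12 · (0.0232558 − 0.166667) = -0.0119509.
Running total after k=1: 116.746.
Order-2 term: −1/720 · (2.51550e-05 − 0.00925926) = 1.28251e-05.
Running total after k=2: 116.746.
Order-3 term: 1/30240 · (1.63256e-07 − 0.00308642) = -1.02059e-07.
Running total after k=3: 116.746.
Order-4 term: −1/1209600 · (2.64883e-09 − 0.00257202) = 2.12633e-09.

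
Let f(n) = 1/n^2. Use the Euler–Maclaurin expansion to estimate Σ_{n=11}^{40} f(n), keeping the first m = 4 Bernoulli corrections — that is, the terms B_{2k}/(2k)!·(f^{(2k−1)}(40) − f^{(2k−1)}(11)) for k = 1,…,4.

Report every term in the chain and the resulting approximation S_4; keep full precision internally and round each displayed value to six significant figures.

S_4 ≈ 0.0704762

∫_11^40 1/x^2 dx evaluates to 0.0659091.
Boundary: ½(f(11) + f(40)) = ½(0.00826446 + 0.000625000) = 0.00444473.
Running total after boundary: 0.0703538.
Order-1 term: 1/12 · (-3.12500e-05 − (-0.00150263)) = 0.000122615.
After k=1: 0.0704764.
Order-2 term: −1/720 · (-2.34375e-07 − (-0.000149021)) = -2.06648e-07.
After k=2: 0.0704762.
Order-3 term: 1/30240 · (-4.39453e-09 − (-3.69474e-05)) = 1.22166e-09.
After k=3: 0.0704762.
Order-4 term: −1/1209600 · (-1.53809e-10 − (-1.70996e-05)) = -1.41365e-11.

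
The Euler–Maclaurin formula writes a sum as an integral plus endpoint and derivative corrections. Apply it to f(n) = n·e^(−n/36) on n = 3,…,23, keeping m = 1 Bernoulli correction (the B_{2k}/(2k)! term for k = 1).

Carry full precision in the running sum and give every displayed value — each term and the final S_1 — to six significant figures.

∫_3^23 x·e^(−x/36) dx evaluates to 170.528.
½[f(3) + f(23)] = ½[2.76013 + 12.1412] = 7.45067.
Integral + boundary = 177.979.
Order-1 term: 1/12 · (0.190623 − 0.843374) = -0.0543959.

S_1 ≈ 177.924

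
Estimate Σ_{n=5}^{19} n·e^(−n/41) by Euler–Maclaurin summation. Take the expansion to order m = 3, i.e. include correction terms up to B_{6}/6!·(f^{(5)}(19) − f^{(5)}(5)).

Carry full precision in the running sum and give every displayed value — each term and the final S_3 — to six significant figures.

S_3 ≈ 129.960

∫_5^19 x·e^(−x/41) dx evaluates to 121.807.
Boundary: ½(f(5) + f(19)) = ½(4.42596 + 11.9535) = 8.18973.
Running total after boundary: 129.997.
Correction k=1: B_{2}/2! · (f^{(1)}(19) − f^{(1)}(5)) = 1/12 · (0.337583 − 0.777241) = -0.0366382.
After k=1: 129.960.
Correction k=2: B_{4}/4! · (f^{(3)}(19) − f^{(3)}(5)) = −1/720 · (0.000949343 − 0.00151554) = 7.86386e-07.
After k=2: 129.960.
Correction k=3: B_{6}/6! · (f^{(5)}(19) − f^{(5)}(5)) = 1/30240 · (1.01003e-06 − 1.52809e-06) = -1.71314e-11.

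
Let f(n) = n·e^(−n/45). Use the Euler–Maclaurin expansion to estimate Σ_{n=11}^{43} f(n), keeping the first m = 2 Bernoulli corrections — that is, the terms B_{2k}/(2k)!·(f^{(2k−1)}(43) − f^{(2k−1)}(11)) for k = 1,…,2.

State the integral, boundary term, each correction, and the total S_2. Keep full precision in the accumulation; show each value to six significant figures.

S_2 ≈ 463.030

The integral term ∫_11^43 x·e^(−x/45) dx = 450.502.
Endpoint term: (f(11) + f(43))/2 = (8.61453 + 16.5377)/2 = 12.5761.
Integral + boundary = 463.078.
Correction k=1: B_{2}/2! · (f^{(1)}(43) − f^{(1)}(11)) = 1/12 · (0.0170933 − 0.591705) = -0.0478843.
After k=1: 463.030.
Correction k=2: B_{4}/4! · (f^{(3)}(43) − f^{(3)}(11)) = −1/720 · (0.000388291 − 0.00106567) = 9.40805e-07.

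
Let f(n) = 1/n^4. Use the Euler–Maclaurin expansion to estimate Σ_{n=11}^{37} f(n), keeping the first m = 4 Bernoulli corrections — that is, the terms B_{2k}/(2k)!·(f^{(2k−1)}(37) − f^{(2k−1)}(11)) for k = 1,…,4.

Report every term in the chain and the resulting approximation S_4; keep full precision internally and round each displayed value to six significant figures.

Integral: ∫_11^37 1/x^4 dx = 0.000243858.
Endpoint term: (f(11) + f(37))/2 = (6.83013e-05 + 5.33572e-07)/2 = 3.44175e-05.
Running total after boundary: 0.000278275.
Correction k=1: B_{2}/2! · (f^{(1)}(37) − f^{(1)}(11)) = 1/12 · (-5.76835e-08 − (-2.48369e-05)) = 2.06493e-06.
After k=1: 0.000280340.
Correction k=2: B_{4}/4! · (f^{(3)}(37) − f^{(3)}(11)) = −1/720 · (-1.26406e-09 − (-6.15790e-06)) = -8.55088e-09.
After k=2: 0.000280331.
Correction k=3: B_{6}/6! · (f^{(5)}(37) − f^{(5)}(11)) = 1/30240 · (-5.17075e-11 − (-2.84994e-06)) = 9.42422e-11.
After k=3: 0.000280331.
Correction k=4: B_{8}/8! · (f^{(7)}(37) − f^{(7)}(11)) = −1/1209600 · (-3.39933e-12 − (-2.11979e-06)) = -1.75247e-12.

S_4 ≈ 0.000280331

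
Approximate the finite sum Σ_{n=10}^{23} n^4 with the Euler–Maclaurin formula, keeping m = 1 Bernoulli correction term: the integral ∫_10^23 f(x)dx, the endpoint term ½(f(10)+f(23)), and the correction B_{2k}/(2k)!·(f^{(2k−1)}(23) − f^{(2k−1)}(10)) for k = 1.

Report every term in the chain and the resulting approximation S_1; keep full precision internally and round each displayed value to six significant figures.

S_1 ≈ 1.41591e+06

∫_10^23 x^4 dx evaluates to 1.26727e+06.
Boundary: ½(f(10) + f(23)) = ½(10000.0 + 279841) = 144920.
Running total after boundary: 1.41219e+06.
Correction k=1: B_{2}/2! · (f^{(1)}(23) − f^{(1)}(10)) = 1/12 · (48668.0 − 4000.00) = 3722.33.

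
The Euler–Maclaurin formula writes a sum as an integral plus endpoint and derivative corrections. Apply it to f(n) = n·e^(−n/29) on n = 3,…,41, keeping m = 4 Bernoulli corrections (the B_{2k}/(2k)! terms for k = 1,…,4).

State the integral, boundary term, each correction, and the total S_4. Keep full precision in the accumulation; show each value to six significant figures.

S_4 ≈ 349.327

Integral: ∫_3^41 x·e^(−x/29) dx = 343.064.
Boundary: ½(f(3) + f(41)) = ½(2.70517 + 9.97198) = 6.33857.
Running total after boundary: 349.403.
Correction k=1: B_{2}/2! · (f^{(1)}(41) − f^{(1)}(3)) = 1/12 · (-0.100642 − 0.808441) = -0.0757569.
Running total after k=1: 349.327.
Correction k=2: B_{4}/4! · (f^{(3)}(41) − f^{(3)}(3)) = −1/720 · (0.000458734 − 0.00310569) = 3.67633e-06.
Running total after k=2: 349.327.
Correction k=3: B_{6}/6! · (f^{(5)}(41) − f^{(5)}(3)) = 1/30240 · (1.23322e-06 − 6.24268e-06) = -1.65657e-10.
Running total after k=3: 349.327.
Correction k=4: B_{8}/8! · (f^{(7)}(41) − f^{(7)}(3)) = −1/1209600 · (2.28416e-09 − 1.04548e-08) = 6.75485e-15.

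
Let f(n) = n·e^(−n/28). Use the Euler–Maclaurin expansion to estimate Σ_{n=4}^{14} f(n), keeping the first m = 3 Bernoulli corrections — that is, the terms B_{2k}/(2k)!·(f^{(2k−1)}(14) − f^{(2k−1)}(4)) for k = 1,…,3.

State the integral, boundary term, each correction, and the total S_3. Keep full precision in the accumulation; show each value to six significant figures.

S_3 ≈ 69.3854

∫_4^14 x·e^(−x/28) dx evaluates to 63.4425.
Boundary: ½(f(4) + f(14)) = ½(3.46751 + 8.49143) = 5.97947.
Integral + boundary = 69.4220.
Correction k=1: B_{2}/2! · (f^{(1)}(14) − f^{(1)}(4)) = 1/12 · (0.303265 − 0.743038) = -0.0366477.
Running total after k=1: 69.3854.
Correction k=2: B_{4}/4! · (f^{(3)}(14) − f^{(3)}(4)) = −1/720 · (0.00193409 − 0.00315918) = 1.70151e-06.
Running total after k=2: 69.3854.
Correction k=3: B_{6}/6! · (f^{(5)}(14) − f^{(5)}(4)) = 1/30240 · (4.44051e-06 − 6.85025e-06) = -7.96872e-11.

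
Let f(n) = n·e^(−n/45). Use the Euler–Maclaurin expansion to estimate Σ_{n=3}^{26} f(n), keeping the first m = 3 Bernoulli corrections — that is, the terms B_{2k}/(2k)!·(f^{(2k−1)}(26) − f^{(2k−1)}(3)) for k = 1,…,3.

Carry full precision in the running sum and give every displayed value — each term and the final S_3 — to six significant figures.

S_3 ≈ 236.485

The integral term ∫_3^26 x·e^(−x/45) dx = 227.840.
Endpoint term: (f(3) + f(26))/2 = (2.80652 + 14.5897)/2 = 8.69813.
So far: 236.538.
k=1: B_{2}/(2)! × [f^{(1)}(26) − f^{(1)}(3)] = 1/12 × (0.236927 − 0.873140) = -0.0530177.
Partial sum through k=1: 236.485.
k=2: B_{4}/(4)! × [f^{(3)}(26) − f^{(3)}(3)] = −1/720 × (0.000671217 − 0.00135514) = 9.49889e-07.
Partial sum through k=2: 236.485.
k=3: B_{6}/(6)! × [f^{(5)}(26) − f^{(5)}(3)] = 1/30240 × (6.05152e-07 − 1.12548e-06) = -1.72066e-11.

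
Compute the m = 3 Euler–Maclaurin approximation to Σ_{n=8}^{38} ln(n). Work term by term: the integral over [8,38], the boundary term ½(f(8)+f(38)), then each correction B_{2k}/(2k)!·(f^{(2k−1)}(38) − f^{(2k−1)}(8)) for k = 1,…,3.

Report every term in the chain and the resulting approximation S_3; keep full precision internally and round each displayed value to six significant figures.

S_3 ≈ 94.4430

∫_8^38 ln(x) dx evaluates to 91.5927.
Endpoint term: (f(8) + f(38))/2 = (2.07944 + 3.63759)/2 = 2.85851.
So far: 94.4513.
Order-1 term: 1/12 · (0.0263158 − 0.125000) = -0.00822368.
Partial sum through k=1: 94.4430.
Order-2 term: −1/720 · (3.64485e-05 − 0.00390625) = 5.37472e-06.
Partial sum through k=2: 94.4430.
Order-3 term: 1/30240 · (3.02896e-07 − 0.000732422) = -2.42103e-08.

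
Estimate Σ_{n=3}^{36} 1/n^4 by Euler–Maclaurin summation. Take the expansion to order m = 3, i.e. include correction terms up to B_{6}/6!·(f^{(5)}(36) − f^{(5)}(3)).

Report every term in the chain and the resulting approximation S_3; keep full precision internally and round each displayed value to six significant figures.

S_3 ≈ 0.0198185

Integral: ∫_3^36 1/x^4 dx = 0.0123385.
Boundary: ½(f(3) + f(36)) = ½(0.0123457 + 5.95374e-07) = 0.00617314.
Integral + boundary = 0.0185117.
Correction k=1: B_{2}/2! · (f^{(1)}(36) − f^{(1)}(3)) = 1/12 · (-6.61527e-08 − (-0.0164609)) = 0.00137174.
Partial sum through k=1: 0.0198834.
Correction k=2: B_{4}/4! · (f^{(3)}(36) − f^{(3)}(3)) = −1/720 · (-1.53131e-09 − (-0.0548697)) = -7.62079e-05.
Partial sum through k=2: 0.0198072.
Correction k=3: B_{6}/6! · (f^{(5)}(36) − f^{(5)}(3)) = 1/30240 · (-6.61678e-11 − (-0.341411)) = 1.12901e-05.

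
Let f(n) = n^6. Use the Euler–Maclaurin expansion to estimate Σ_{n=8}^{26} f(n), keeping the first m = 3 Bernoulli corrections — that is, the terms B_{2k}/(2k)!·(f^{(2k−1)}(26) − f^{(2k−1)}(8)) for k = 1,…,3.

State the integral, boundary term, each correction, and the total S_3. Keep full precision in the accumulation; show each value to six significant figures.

S_3 ≈ 1.30761e+09

∫_8^26 x^6 dx evaluates to 1.14710e+09.
Boundary: ½(f(8) + f(26)) = ½(262144 + 3.08916e+08) = 1.54589e+08.
Running total after boundary: 1.30169e+09.
Correction k=1: B_{2}/2! · (f^{(1)}(26) − f^{(1)}(8)) = 1/12 · (7.12883e+07 − 196608) = 5.92430e+06.
Partial sum through k=1: 1.30762e+09.
Correction k=2: B_{4}/4! · (f^{(3)}(26) − f^{(3)}(8)) = −1/720 · (2.10912e+06 − 61440.0) = -2844.00.
Partial sum through k=2: 1.30761e+09.
Correction k=3: B_{6}/6! · (f^{(5)}(26) − f^{(5)}(8)) = 1/30240 · (18720.0 − 5760.00) = 0.428571.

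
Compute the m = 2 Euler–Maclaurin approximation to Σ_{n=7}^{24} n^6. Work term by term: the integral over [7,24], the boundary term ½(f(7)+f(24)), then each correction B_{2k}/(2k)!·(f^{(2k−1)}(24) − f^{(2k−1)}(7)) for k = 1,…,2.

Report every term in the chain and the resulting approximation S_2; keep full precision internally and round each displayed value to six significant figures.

S_2 ≈ 7.54674e+08

The integral term ∫_7^24 x^6 dx = 6.55093e+08.
½[f(7) + f(24)] = ½[117649 + 1.91103e+08] = 9.56103e+07.
So far: 7.50703e+08.
Correction k=1: B_{2}/2! · (f^{(1)}(24) − f^{(1)}(7)) = 1/12 · (4.77757e+07 − 100842) = 3.97291e+06.
After k=1: 7.54676e+08.
Correction k=2: B_{4}/4! · (f^{(3)}(24) − f^{(3)}(7)) = −1/720 · (1.65888e+06 − 41160.0) = -2246.83.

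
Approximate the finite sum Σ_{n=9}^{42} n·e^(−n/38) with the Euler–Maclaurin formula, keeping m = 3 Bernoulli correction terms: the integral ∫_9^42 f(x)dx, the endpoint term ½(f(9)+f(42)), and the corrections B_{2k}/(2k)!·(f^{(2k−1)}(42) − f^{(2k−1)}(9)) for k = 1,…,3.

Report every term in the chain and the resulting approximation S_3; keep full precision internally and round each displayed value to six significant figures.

∫_9^42 x·e^(−x/38) dx evaluates to 402.745.
Boundary: ½(f(9) + f(42)) = ½(7.10204 + 13.9072) = 10.5046.
Running total after boundary: 413.249.
Order-1 term: 1/12 · (-0.0348551 − 0.602220) = -0.0530896.
Running total after k=1: 413.196.
Order-2 term: −1/720 · (0.000434482 − 0.00151001) = 1.49379e-06.
Running total after k=2: 413.196.
Order-3 term: 1/30240 · (6.18492e-07 − 1.80261e-06) = -3.91573e-11.

S_3 ≈ 413.196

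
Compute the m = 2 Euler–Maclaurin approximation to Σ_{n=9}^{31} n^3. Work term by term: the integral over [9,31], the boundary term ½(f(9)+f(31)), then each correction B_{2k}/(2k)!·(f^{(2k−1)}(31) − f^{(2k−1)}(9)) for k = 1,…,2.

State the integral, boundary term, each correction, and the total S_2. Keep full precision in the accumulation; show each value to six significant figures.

S_2 ≈ 244720

The integral term ∫_9^31 x^3 dx = 229240.
Boundary: ½(f(9) + f(31)) = ½(729.000 + 29791.0) = 15260.0.
So far: 244500.
k=1: B_{2}/(2)! × [f^{(1)}(31) − f^{(1)}(9)] = 1/12 × (2883.00 − 243.000) = 220.000.
After k=1: 244720.
k=2: B_{4}/(4)! × [f^{(3)}(31) − f^{(3)}(9)] = −1/720 × (6.00000 − 6.00000) = 0.00000.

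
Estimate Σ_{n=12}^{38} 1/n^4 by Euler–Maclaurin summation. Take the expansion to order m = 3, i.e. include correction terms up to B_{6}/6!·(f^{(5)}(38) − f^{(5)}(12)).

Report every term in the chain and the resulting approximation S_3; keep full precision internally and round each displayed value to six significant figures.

S_3 ≈ 0.000212510

∫_12^38 1/x^4 dx evaluates to 0.000186826.
Boundary: ½(f(12) + f(38)) = ½(4.82253e-05 + 4.79585e-07) = 2.43524e-05.
Integral + boundary = 0.000211179.
Correction k=1: B_{2}/2! · (f^{(1)}(38) − f^{(1)}(12)) = 1/12 · (-5.04826e-08 − (-1.60751e-05)) = 1.33539e-06.
After k=1: 0.000212514.
Correction k=2: B_{4}/4! · (f^{(3)}(38) − f^{(3)}(12)) = −1/720 · (-1.04881e-09 − (-3.34898e-06)) = -4.64990e-09.
After k=2: 0.000212510.
Correction k=3: B_{6}/6! · (f^{(5)}(38) − f^{(5)}(12)) = 1/30240 · (-4.06740e-11 − (-1.30238e-06)) = 4.30668e-11.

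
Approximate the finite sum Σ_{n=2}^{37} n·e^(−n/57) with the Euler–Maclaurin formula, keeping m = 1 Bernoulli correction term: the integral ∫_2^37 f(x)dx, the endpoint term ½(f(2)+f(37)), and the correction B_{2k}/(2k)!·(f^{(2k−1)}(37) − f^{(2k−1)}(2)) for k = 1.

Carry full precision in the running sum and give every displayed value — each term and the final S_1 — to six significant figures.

Integral: ∫_2^37 x·e^(−x/57) dx = 447.470.
Endpoint term: (f(2) + f(37))/2 = (1.93104 + 19.3326)/2 = 10.6318.
Integral + boundary = 458.102.
Order-1 term: 1/12 · (0.183335 − 0.931643) = -0.0623590.

S_1 ≈ 458.040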